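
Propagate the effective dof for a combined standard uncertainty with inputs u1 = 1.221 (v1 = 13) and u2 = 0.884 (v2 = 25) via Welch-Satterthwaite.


uc = sqrt(u1^2 + u2^2) = sqrt(1.221^2 + 0.884^2) = 1.507414
v_eff = uc^4 / (u1^4/v1 + u2^4/v2)
= 1.507414^4 / (1.221^4/13 + 0.884^4/25)
= 5.1633335 / 0.1953967
v_eff = 26.4249

26.4249


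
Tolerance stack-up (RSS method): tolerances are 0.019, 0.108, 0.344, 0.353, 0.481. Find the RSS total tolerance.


RSS = sqrt(0.019^2 + 0.108^2 + 0.344^2 + 0.353^2 + 0.481^2)
= sqrt(0.486331)
= 0.6974

0.6974


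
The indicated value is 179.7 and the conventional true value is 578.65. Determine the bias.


Systematic error = measured - true
= 179.7 - 578.65
= -398.9500

-398.9500


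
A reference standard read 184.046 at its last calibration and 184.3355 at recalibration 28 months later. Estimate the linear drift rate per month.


rate = (v2 - v1) / months
= (184.3355 - 184.046) / 28
= 0.2895 / 28
= 0.0103

0.0103


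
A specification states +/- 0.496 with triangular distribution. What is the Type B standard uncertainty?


u_B = half_width / sqrt(6)
u_B = 0.496 / 2.4494897
u_B = 0.2025

0.2025


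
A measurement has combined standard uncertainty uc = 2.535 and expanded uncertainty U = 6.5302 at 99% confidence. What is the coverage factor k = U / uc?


k = U / uc
k = 6.5302 / 2.535
k = 2.576

2.576


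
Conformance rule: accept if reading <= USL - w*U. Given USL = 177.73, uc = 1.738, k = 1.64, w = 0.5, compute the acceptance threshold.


U = k * uc = 1.64 * 1.738 = 2.85032
guard band g = w * U = 0.5 * 2.85032 = 1.42516
AL = USL - g = 177.73 - 1.42516
AL = 176.3048

176.3048


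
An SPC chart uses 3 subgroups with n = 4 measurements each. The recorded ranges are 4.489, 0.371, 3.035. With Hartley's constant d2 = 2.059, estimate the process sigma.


R_bar = (4.489 + 0.371 + 3.035) / 3
R_bar = 7.895 / 3 = 2.6316667
sigma_hat = R_bar / d2 = 2.6316667 / 2.059 = 1.2781

1.2781


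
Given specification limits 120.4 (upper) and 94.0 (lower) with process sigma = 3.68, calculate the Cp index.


Cp = (USL - LSL) / (6 * sigma)
= (120.4 - 94.0) / (6 * 3.68)
= 26.4000 / 22.0800
= 1.1957

1.1957


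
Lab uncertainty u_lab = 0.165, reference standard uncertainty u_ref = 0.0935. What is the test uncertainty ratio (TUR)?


TUR = u_lab / u_ref
= 0.165 / 0.0935
= 1.7647

1.7647


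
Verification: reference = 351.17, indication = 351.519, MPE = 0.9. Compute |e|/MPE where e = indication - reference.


e = indication - reference = 351.519 - 351.17 = 0.3490
|e| = 0.3490
ratio = |e| / MPE = 0.3490 / 0.9
ratio = 0.3878

0.3878


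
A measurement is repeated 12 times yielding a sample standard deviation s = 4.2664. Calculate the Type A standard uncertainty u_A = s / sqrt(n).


u_A = s / sqrt(n)
u_A = 4.2664 / sqrt(12)
u_A = 4.2664 / 3.4641016
u_A = 1.2316

1.2316


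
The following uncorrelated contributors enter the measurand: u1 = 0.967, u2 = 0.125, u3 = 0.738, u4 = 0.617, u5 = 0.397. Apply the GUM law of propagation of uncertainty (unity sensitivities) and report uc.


uc = sqrt(0.967^2 + 0.125^2 + 0.738^2 + 0.617^2 + 0.397^2)
uc = sqrt(2.033656)
uc = 1.4261

1.4261


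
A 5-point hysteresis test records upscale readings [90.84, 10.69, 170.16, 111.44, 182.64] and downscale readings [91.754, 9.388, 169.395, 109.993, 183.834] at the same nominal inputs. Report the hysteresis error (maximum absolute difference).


|90.84 - 91.754| = 0.9140
|10.69 - 9.388| = 1.3020
|170.16 - 169.395| = 0.7650
|111.44 - 109.993| = 1.4470
|182.64 - 183.834| = 1.1940
hysteresis = max(diffs) = 1.4470

1.4470


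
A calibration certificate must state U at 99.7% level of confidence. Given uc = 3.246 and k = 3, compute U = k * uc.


U = k * uc
U = 3 * 3.246
U = 9.7380

9.7380


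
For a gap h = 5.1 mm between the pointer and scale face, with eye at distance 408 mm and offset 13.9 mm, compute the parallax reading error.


error = h * offset / d
= 5.1 * 13.9 / 408
= 0.1737

0.1737


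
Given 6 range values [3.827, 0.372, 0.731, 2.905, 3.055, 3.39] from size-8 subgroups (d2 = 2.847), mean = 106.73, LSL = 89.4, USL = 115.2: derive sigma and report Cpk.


R_bar = (3.827 + 0.372 + 0.731 + 2.905 + 3.055 + 3.39) / 6 = 2.38
sigma = R_bar / d2 = 2.38 / 2.847 = 0.83596769
Cp = (USL - LSL)/(6*sigma) = (115.2 - 89.4)/(6*0.83596769) = 5.1437
Cpu = (115.2 - 106.73)/(3*0.83596769) = 3.3773
Cpl = (106.73 - 89.4)/(3*0.83596769) = 6.9102
Cpk = min(Cpu, Cpl) = 3.3773

3.3773


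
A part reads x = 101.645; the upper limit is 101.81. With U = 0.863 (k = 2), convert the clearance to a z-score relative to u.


u = U / k = 0.863 / 2 = 0.4315
margin = |USL - x| = |101.81 - 101.645| = 0.165
z = margin / u = 0.165 / 0.4315
z = 0.3824

0.3824


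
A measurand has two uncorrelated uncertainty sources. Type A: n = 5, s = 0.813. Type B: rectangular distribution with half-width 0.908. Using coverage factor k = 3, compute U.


u_A = s / sqrt(n) = 0.813 / sqrt(5) = 0.36358465
u_B = half_width / sqrt(3) = 0.908 / sqrt(3) = 0.52423404
uc = sqrt(u_A^2 + u_B^2) = sqrt(0.36358465^2 + 0.52423404^2) = 0.63797737
U = k * uc = 3 * 0.63797737
U = 1.9139

1.9139


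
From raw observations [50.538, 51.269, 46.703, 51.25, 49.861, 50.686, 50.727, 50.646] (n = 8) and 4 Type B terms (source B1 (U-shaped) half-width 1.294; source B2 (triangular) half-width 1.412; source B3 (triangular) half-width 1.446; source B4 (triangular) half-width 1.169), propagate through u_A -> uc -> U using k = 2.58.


mean = (50.538 + 51.269 + 46.703 + 51.25 + 49.861 + 50.686 + 50.727 + 50.646) / 8 = 50.21
s = sqrt(sum((x - mean)^2)/(n-1)) = 1.4839848
u_A = s / sqrt(n) = 1.4839848 / sqrt(8) = 0.52466786
u_B1 = 1.294 / sqrt(2) = 0.91499617
u_B2 = 1.412 / sqrt(6) = 0.57644659
u_B3 = 1.446 / sqrt(6) = 0.59032703
u_B4 = 1.169 / sqrt(6) = 0.47724225
uc = sqrt(0.52466786^2 + 0.91499617^2 + 0.57644659^2 + 0.59032703^2 + 0.47724225^2) = 1.4216298
U = k * uc = 2.58 * 1.4216298
U = 3.6678

3.6678


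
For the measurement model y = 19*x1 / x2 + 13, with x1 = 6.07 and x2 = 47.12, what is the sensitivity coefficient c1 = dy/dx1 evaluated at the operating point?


y = 19*x1 / x2 + 13
dy/dx1 = 19/x2
Evaluate at x2 = 47.12: c1 = 19 / 47.12
c1 = 0.4032

0.4032


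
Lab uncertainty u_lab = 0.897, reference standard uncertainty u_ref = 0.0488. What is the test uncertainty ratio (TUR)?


TUR = u_lab / u_ref
= 0.897 / 0.0488
= 18.3811

18.3811


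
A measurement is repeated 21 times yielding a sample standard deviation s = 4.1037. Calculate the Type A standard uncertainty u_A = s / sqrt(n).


u_A = s / sqrt(n)
u_A = 4.1037 / sqrt(21)
u_A = 4.1037 / 4.5825757
u_A = 0.8955

0.8955


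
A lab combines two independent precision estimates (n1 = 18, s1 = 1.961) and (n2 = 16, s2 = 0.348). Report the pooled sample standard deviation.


s_p = sqrt(((n1-1)*s1^2 + (n2-1)*s2^2) / (n1+n2-2))
numerator = (18-1)*1.961^2 + (16-1)*0.348^2 = 65.373857 + 1.81656 = 67.190417
denominator = 18 + 16 - 2 = 32
s_p^2 = 67.190417 / 32 = 2.0997005
s_p = sqrt(2.0997005) = 1.4490

1.4490


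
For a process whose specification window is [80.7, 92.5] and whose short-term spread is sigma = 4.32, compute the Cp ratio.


Cp = (USL - LSL) / (6 * sigma)
= (92.5 - 80.7) / (6 * 4.32)
= 11.8000 / 25.9200
= 0.4552

0.4552


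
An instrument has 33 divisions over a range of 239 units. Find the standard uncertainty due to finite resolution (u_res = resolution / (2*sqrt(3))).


resolution = range / divisions
resolution = 239 / 33 = 7.2424242
u_res = resolution / (2*sqrt(3))
u_res = 7.2424242 / 3.4641016
u_res = 2.0907

2.0907


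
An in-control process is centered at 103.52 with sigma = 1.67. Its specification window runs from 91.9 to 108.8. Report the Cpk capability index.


Cpu = (USL - mean) / (3*sigma) = (108.8 - 103.52) / (3*1.67) = 1.0539
Cpl = (mean - LSL) / (3*sigma) = (103.52 - 91.9) / (3*1.67) = 2.3194
Cpk = min(Cpu, Cpl) = 1.0539

1.0539


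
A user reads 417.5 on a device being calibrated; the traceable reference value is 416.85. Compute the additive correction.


Correction = standard - reading
= 416.85 - 417.5
= -0.6500

-0.6500


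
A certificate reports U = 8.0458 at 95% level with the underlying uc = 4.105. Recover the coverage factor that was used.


k = U / uc
k = 8.0458 / 4.105
k = 1.96

1.96


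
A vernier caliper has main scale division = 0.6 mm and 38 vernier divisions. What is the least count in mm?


LC = MSD / n_div
= 0.6 / 38
= 0.0158

0.0158


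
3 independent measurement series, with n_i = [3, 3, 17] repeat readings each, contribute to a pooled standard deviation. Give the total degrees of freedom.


nu = sum_i (n_i - 1)
nu = ((3 - 1) + (3 - 1) + (17 - 1))
nu = 2 + 2 + 16
nu = 20

20


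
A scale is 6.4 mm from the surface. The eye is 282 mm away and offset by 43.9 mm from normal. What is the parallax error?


error = h * offset / d
= 6.4 * 43.9 / 282
= 0.9963

0.9963


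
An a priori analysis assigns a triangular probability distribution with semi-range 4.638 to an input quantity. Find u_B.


u_B = half_width / sqrt(6)
u_B = 4.638 / 2.4494897
u_B = 1.8935

1.8935


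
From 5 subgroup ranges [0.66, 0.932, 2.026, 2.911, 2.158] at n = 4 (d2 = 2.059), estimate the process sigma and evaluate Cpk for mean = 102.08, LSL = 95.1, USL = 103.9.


R_bar = (0.66 + 0.932 + 2.026 + 2.911 + 2.158) / 5 = 1.7374
sigma = R_bar / d2 = 1.7374 / 2.059 = 0.84380767
Cp = (USL - LSL)/(6*sigma) = (103.9 - 95.1)/(6*0.84380767) = 1.7382
Cpu = (103.9 - 102.08)/(3*0.84380767) = 0.7190
Cpl = (102.08 - 95.1)/(3*0.84380767) = 2.7573
Cpk = min(Cpu, Cpl) = 0.7190

0.7190


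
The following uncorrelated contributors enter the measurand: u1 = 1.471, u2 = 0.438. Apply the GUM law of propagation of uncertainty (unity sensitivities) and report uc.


uc = sqrt(1.471^2 + 0.438^2)
uc = sqrt(2.355685)
uc = 1.5348

1.5348


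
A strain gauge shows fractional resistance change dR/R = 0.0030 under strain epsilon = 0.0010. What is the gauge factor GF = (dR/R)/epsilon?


GF = (dR/R) / epsilon
= 0.0030 / 0.0010
= 3.0000

3.0000


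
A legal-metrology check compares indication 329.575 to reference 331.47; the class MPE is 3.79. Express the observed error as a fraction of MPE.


e = indication - reference = 329.575 - 331.47 = -1.8950
|e| = 1.8950
ratio = |e| / MPE = 1.8950 / 3.79
ratio = 0.5000

0.5000


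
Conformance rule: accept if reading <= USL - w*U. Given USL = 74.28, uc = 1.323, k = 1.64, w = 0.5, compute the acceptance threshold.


U = k * uc = 1.64 * 1.323 = 2.16972
guard band g = w * U = 0.5 * 2.16972 = 1.08486
AL = USL - g = 74.28 - 1.08486
AL = 73.1951

73.1951


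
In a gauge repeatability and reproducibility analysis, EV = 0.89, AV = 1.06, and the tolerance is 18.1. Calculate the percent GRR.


GRR = sqrt(EV^2 + AV^2) = sqrt(0.89^2 + 1.06^2) = 1.3840881
%GRR = GRR / tol * 100 = 1.3840881 / 18.1 * 100
%GRR = 7.6469

7.6469


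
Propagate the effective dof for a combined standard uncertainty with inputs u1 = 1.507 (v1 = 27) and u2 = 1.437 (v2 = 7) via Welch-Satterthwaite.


uc = sqrt(u1^2 + u2^2) = sqrt(1.507^2 + 1.437^2) = 2.0823107
v_eff = uc^4 / (u1^4/v1 + u2^4/v2)
= 2.0823107^4 / (1.507^4/27 + 1.437^4/7)
= 18.801051 / 0.80018129
v_eff = 23.4960

23.4960


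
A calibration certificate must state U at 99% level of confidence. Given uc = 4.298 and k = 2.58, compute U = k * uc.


U = k * uc
U = 2.58 * 4.298
U = 11.0888

11.0888


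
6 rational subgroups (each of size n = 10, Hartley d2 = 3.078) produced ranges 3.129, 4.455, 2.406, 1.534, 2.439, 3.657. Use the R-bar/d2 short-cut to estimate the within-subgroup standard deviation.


R_bar = (3.129 + 4.455 + 2.406 + 1.534 + 2.439 + 3.657) / 6
R_bar = 17.62 / 6 = 2.9366667
sigma_hat = R_bar / d2 = 2.9366667 / 3.078 = 0.9541

0.9541


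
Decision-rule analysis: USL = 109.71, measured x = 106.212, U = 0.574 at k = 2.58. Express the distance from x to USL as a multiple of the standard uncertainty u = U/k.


u = U / k = 0.574 / 2.58 = 0.22248062
margin = |USL - x| = |109.71 - 106.212| = 3.498
z = margin / u = 3.498 / 0.22248062
z = 15.7227

15.7227


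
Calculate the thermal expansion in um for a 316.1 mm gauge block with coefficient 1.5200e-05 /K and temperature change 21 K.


dL = L * alpha * dT
= 316.1 * 1.5200e-05 * 21
= 0.1008991 mm
dL_um = 0.1008991 * 1000 = 100.8991 um

100.8991


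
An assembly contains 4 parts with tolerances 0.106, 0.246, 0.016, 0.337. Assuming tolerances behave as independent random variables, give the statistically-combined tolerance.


RSS = sqrt(0.106^2 + 0.246^2 + 0.016^2 + 0.337^2)
= sqrt(0.185577)
= 0.4308

0.4308


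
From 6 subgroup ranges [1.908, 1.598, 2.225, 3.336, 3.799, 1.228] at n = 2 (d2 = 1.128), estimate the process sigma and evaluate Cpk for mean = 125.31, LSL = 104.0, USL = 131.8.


R_bar = (1.908 + 1.598 + 2.225 + 3.336 + 3.799 + 1.228) / 6 = 2.349
sigma = R_bar / d2 = 2.349 / 1.128 = 2.0824468
Cp = (USL - LSL)/(6*sigma) = (131.8 - 104.0)/(6*2.0824468) = 2.2249
Cpu = (131.8 - 125.31)/(3*2.0824468) = 1.0388
Cpl = (125.31 - 104.0)/(3*2.0824468) = 3.4111
Cpk = min(Cpu, Cpl) = 1.0388

1.0388


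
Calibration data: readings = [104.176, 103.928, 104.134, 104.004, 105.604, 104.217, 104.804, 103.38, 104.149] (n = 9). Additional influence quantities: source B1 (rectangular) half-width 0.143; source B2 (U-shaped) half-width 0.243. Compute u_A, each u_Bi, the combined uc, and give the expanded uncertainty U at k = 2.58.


mean = (104.176 + 103.928 + 104.134 + 104.004 + 105.604 + 104.217 + 104.804 + 103.38 + 104.149) / 9 = 104.2662222
s = sqrt(sum((x - mean)^2)/(n-1)) = 0.62140823
u_A = s / sqrt(n) = 0.62140823 / sqrt(9) = 0.20713608
u_B1 = 0.143 / sqrt(3) = 0.082561088
u_B2 = 0.243 / sqrt(2) = 0.17182695
uc = sqrt(0.20713608^2 + 0.082561088^2 + 0.17182695^2) = 0.281507
U = k * uc = 2.58 * 0.281507
U = 0.7263

0.7263


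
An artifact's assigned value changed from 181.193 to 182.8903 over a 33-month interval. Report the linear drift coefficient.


rate = (v2 - v1) / months
= (182.8903 - 181.193) / 33
= 1.6973 / 33
= 0.0514

0.0514


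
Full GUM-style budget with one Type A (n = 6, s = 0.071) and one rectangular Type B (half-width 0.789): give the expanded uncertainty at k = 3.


u_A = s / sqrt(n) = 0.071 / sqrt(6) = 0.028985629
u_B = half_width / sqrt(3) = 0.789 / sqrt(3) = 0.45552936
uc = sqrt(u_A^2 + u_B^2) = sqrt(0.028985629^2 + 0.45552936^2) = 0.45645062
U = k * uc = 3 * 0.45645062
U = 1.3694

1.3694


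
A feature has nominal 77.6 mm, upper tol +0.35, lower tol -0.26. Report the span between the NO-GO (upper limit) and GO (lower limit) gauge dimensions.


GO = nominal - lower_tol (smallest hole = maximum material condition)
GO = 77.6 - 0.26 = 77.34
NO-GO = nominal + upper_tol (largest hole = least material condition)
NO-GO = 77.6 + 0.35 = 77.95
spread = NO-GO - GO = 77.95 - 77.34 = 0.6100

0.6100


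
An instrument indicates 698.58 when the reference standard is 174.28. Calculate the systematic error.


Systematic error = measured - true
= 698.58 - 174.28
= 524.3000

524.3000


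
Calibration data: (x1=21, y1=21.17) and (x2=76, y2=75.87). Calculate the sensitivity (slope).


slope = (y2 - y1) / (x2 - x1)
= (75.87 - 21.17) / (76 - 21)
= 54.7000 / 55
= 0.9945

0.9945


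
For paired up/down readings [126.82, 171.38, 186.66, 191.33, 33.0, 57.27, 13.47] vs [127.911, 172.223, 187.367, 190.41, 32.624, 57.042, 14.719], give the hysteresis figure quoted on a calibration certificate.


|126.82 - 127.911| = 1.0910
|171.38 - 172.223| = 0.8430
|186.66 - 187.367| = 0.7070
|191.33 - 190.41| = 0.9200
|33.0 - 32.624| = 0.3760
|57.27 - 57.042| = 0.2280
|13.47 - 14.719| = 1.2490
hysteresis = max(diffs) = 1.2490

1.2490


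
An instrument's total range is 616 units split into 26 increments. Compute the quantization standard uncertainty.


resolution = range / divisions
resolution = 616 / 26 = 23.692308
u_res = resolution / (2*sqrt(3))
u_res = 23.692308 / 3.4641016
u_res = 6.8394

6.8394


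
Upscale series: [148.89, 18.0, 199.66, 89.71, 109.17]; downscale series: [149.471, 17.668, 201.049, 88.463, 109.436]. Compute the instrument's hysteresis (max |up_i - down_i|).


|148.89 - 149.471| = 0.5810
|18.0 - 17.668| = 0.3320
|199.66 - 201.049| = 1.3890
|89.71 - 88.463| = 1.2470
|109.17 - 109.436| = 0.2660
hysteresis = max(diffs) = 1.3890

1.3890


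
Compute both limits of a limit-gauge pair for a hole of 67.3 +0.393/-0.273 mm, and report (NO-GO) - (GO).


GO = nominal - lower_tol (smallest hole = maximum material condition)
GO = 67.3 - 0.273 = 67.027
NO-GO = nominal + upper_tol (largest hole = least material condition)
NO-GO = 67.3 + 0.393 = 67.693
spread = NO-GO - GO = 67.693 - 67.027 = 0.6660

0.6660


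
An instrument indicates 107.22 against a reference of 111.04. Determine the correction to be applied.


Correction = standard - reading
= 111.04 - 107.22
= 3.8200

3.8200


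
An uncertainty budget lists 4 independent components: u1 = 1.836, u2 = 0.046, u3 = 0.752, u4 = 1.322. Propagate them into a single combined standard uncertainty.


uc = sqrt(1.836^2 + 0.046^2 + 0.752^2 + 1.322^2)
uc = sqrt(5.6862)
uc = 2.3846

2.3846


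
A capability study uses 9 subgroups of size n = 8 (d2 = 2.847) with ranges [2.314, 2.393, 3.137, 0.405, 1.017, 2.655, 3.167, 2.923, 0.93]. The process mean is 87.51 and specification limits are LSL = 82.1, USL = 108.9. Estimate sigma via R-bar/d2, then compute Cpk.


R_bar = (2.314 + 2.393 + 3.137 + 0.405 + 1.017 + 2.655 + 3.167 + 2.923 + 0.93) / 9 = 2.1045556
sigma = R_bar / d2 = 2.1045556 / 2.847 = 0.73921869
Cp = (USL - LSL)/(6*sigma) = (108.9 - 82.1)/(6*0.73921869) = 6.0424
Cpu = (108.9 - 87.51)/(3*0.73921869) = 9.6453
Cpl = (87.51 - 82.1)/(3*0.73921869) = 2.4395
Cpk = min(Cpu, Cpl) = 2.4395

2.4395


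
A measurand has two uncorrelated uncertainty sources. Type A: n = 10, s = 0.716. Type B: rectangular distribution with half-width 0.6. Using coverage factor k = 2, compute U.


u_A = s / sqrt(n) = 0.716 / sqrt(10) = 0.22641908
u_B = half_width / sqrt(3) = 0.6 / sqrt(3) = 0.34641016
uc = sqrt(u_A^2 + u_B^2) = sqrt(0.22641908^2 + 0.34641016^2) = 0.41384248
U = k * uc = 2 * 0.41384248
U = 0.8277

0.8277


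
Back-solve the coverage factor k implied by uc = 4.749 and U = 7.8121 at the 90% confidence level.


k = U / uc
k = 7.8121 / 4.749
k = 1.645

1.645


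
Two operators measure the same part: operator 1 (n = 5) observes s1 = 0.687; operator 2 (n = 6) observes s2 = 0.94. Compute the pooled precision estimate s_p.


s_p = sqrt(((n1-1)*s1^2 + (n2-1)*s2^2) / (n1+n2-2))
numerator = (5-1)*0.687^2 + (6-1)*0.94^2 = 1.887876 + 4.418 = 6.305876
denominator = 5 + 6 - 2 = 9
s_p^2 = 6.305876 / 9 = 0.70065289
s_p = sqrt(0.70065289) = 0.8371

0.8371


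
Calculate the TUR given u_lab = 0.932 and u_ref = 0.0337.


TUR = u_lab / u_ref
= 0.932 / 0.0337
= 27.6558

27.6558


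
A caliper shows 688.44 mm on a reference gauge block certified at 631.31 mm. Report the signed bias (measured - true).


Systematic error = measured - true
= 688.44 - 631.31
= 57.1300

57.1300


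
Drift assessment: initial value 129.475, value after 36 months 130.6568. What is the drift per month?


rate = (v2 - v1) / months
= (130.6568 - 129.475) / 36
= 1.1818 / 36
= 0.0328

0.0328


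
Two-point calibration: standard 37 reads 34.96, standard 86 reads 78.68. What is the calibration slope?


slope = (y2 - y1) / (x2 - x1)
= (78.68 - 34.96) / (86 - 37)
= 43.7200 / 49
= 0.8922

0.8922


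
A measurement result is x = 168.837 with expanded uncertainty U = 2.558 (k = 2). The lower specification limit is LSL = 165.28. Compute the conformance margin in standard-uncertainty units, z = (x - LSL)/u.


u = U / k = 2.558 / 2 = 1.279
margin = |LSL - x| = |165.28 - 168.837| = 3.557
z = margin / u = 3.557 / 1.279
z = 2.7811

2.7811


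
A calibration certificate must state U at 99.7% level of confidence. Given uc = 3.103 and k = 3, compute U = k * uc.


U = k * uc
U = 3 * 3.103
U = 9.3090

9.3090


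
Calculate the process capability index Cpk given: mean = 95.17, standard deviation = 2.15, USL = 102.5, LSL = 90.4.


Cpu = (USL - mean) / (3*sigma) = (102.5 - 95.17) / (3*2.15) = 1.1364
Cpl = (mean - LSL) / (3*sigma) = (95.17 - 90.4) / (3*2.15) = 0.7395
Cpk = min(Cpu, Cpl) = 0.7395

0.7395


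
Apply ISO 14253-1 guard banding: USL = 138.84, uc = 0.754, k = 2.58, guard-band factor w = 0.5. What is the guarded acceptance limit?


U = k * uc = 2.58 * 0.754 = 1.94532
guard band g = w * U = 0.5 * 1.94532 = 0.97266
AL = USL - g = 138.84 - 0.97266
AL = 137.8673

137.8673


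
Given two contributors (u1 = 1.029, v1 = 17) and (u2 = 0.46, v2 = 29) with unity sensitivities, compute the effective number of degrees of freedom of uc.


uc = sqrt(u1^2 + u2^2) = sqrt(1.029^2 + 0.46^2) = 1.1271384
v_eff = uc^4 / (u1^4/v1 + u2^4/v2)
= 1.1271384^4 / (1.029^4/17 + 0.46^4/29)
= 1.6140203 / 0.067493613
v_eff = 23.9137

23.9137


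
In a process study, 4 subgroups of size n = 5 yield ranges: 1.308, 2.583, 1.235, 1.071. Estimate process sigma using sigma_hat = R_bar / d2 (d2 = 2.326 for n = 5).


R_bar = (1.308 + 2.583 + 1.235 + 1.071) / 4
R_bar = 6.197 / 4 = 1.54925
sigma_hat = R_bar / d2 = 1.54925 / 2.326 = 0.6661

0.6661


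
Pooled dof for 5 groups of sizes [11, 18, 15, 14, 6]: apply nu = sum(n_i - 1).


nu = sum_i (n_i - 1)
nu = ((11 - 1) + (18 - 1) + (15 - 1) + (14 - 1) + (6 - 1))
nu = 10 + 17 + 14 + 13 + 5
nu = 59

59


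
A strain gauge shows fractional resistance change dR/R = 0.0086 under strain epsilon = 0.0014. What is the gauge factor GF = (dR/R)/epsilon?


GF = (dR/R) / epsilon
= 0.0086 / 0.0014
= 6.1429

6.1429


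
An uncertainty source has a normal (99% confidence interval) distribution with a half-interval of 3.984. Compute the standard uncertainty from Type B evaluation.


u_B = half_width / 2.576
u_B = 3.984 / 2.576
u_B = 1.5466

1.5466


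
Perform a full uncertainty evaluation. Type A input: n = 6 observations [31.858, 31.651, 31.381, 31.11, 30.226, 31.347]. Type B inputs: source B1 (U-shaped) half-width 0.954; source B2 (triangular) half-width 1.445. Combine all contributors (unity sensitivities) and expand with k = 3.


mean = (31.858 + 31.651 + 31.381 + 31.11 + 30.226 + 31.347) / 6 = 31.26216667
s = sqrt(sum((x - mean)^2)/(n-1)) = 0.56996892
u_A = s / sqrt(n) = 0.56996892 / sqrt(6) = 0.23268884
u_B1 = 0.954 / sqrt(2) = 0.67457987
u_B2 = 1.445 / sqrt(6) = 0.58991878
uc = sqrt(0.23268884^2 + 0.67457987^2 + 0.58991878^2) = 0.92585434
U = k * uc = 3 * 0.92585434
U = 2.7776

2.7776


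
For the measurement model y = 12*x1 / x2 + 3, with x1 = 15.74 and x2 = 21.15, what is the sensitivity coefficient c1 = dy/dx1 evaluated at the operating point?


y = 12*x1 / x2 + 3
dy/dx1 = 12/x2
Evaluate at x2 = 21.15: c1 = 12 / 21.15
c1 = 0.5674

0.5674


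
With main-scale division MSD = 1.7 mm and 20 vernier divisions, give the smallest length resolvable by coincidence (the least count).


LC = MSD / n_div
= 1.7 / 20
= 0.0850

0.0850


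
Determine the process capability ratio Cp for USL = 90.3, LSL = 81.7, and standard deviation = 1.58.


Cp = (USL - LSL) / (6 * sigma)
= (90.3 - 81.7) / (6 * 1.58)
= 8.6000 / 9.4800
= 0.9072

0.9072


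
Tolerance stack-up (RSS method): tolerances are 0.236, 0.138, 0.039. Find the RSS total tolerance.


RSS = sqrt(0.236^2 + 0.138^2 + 0.039^2)
= sqrt(0.076261)
= 0.2762

0.2762


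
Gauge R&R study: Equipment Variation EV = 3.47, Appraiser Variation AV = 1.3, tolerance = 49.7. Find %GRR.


GRR = sqrt(EV^2 + AV^2) = sqrt(3.47^2 + 1.3^2) = 3.7055229
%GRR = GRR / tol * 100 = 3.7055229 / 49.7 * 100
%GRR = 7.4558

7.4558


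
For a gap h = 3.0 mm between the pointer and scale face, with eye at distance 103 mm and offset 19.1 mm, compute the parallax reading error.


error = h * offset / d
= 3.0 * 19.1 / 103
= 0.5563

0.5563


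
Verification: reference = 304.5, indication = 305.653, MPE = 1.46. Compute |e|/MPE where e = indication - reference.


e = indication - reference = 305.653 - 304.5 = 1.1530
|e| = 1.1530
ratio = |e| / MPE = 1.1530 / 1.46
ratio = 0.7897

0.7897


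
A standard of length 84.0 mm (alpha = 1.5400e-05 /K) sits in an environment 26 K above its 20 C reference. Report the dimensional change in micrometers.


dL = L * alpha * dT
= 84.0 * 1.5400e-05 * 26
= 0.0336336 mm
dL_um = 0.0336336 * 1000 = 33.6336 um

33.6336


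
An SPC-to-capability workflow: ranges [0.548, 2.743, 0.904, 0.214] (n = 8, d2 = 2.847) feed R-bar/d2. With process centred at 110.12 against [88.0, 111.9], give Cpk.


R_bar = (0.548 + 2.743 + 0.904 + 0.214) / 4 = 1.10225
sigma = R_bar / d2 = 1.10225 / 2.847 = 0.38716192
Cp = (USL - LSL)/(6*sigma) = (111.9 - 88.0)/(6*0.38716192) = 10.2885
Cpu = (111.9 - 110.12)/(3*0.38716192) = 1.5325
Cpl = (110.12 - 88.0)/(3*0.38716192) = 19.0446
Cpk = min(Cpu, Cpl) = 1.5325

1.5325


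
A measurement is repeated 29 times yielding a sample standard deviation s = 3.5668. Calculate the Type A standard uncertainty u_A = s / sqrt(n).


u_A = s / sqrt(n)
u_A = 3.5668 / sqrt(29)
u_A = 3.5668 / 5.3851648
u_A = 0.6623

0.6623


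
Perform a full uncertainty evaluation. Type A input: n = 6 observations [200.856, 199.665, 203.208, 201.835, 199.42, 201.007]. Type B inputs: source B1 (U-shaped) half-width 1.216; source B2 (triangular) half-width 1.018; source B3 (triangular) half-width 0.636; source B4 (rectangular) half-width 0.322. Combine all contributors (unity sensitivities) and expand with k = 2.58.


mean = (200.856 + 199.665 + 203.208 + 201.835 + 199.42 + 201.007) / 6 = 200.9985
s = sqrt(sum((x - mean)^2)/(n-1)) = 1.4051253
u_A = s / sqrt(n) = 1.4051253 / sqrt(6) = 0.57364
u_B1 = 1.216 / sqrt(2) = 0.85984185
u_B2 = 1.018 / sqrt(6) = 0.41559676
u_B3 = 0.636 / sqrt(6) = 0.25964591
u_B4 = 0.322 / sqrt(3) = 0.18590679
uc = sqrt(0.57364^2 + 0.85984185^2 + 0.41559676^2 + 0.25964591^2 + 0.18590679^2) = 1.1589171
U = k * uc = 2.58 * 1.1589171
U = 2.9900

2.9900


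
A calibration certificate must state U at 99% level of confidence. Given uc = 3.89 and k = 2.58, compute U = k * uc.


U = k * uc
U = 2.58 * 3.89
U = 10.0362

10.0362


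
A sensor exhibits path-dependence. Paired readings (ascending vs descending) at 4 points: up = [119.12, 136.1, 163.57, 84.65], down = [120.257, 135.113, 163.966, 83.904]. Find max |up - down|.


|119.12 - 120.257| = 1.1370
|136.1 - 135.113| = 0.9870
|163.57 - 163.966| = 0.3960
|84.65 - 83.904| = 0.7460
hysteresis = max(diffs) = 1.1370

1.1370


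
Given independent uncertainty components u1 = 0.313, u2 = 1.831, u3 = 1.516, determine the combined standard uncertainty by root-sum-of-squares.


uc = sqrt(0.313^2 + 1.831^2 + 1.516^2)
uc = sqrt(5.748786)
uc = 2.3977

2.3977


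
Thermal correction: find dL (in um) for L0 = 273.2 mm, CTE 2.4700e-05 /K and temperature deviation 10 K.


dL = L * alpha * dT
= 273.2 * 2.4700e-05 * 10
= 0.0674804 mm
dL_um = 0.0674804 * 1000 = 67.4804 um

67.4804


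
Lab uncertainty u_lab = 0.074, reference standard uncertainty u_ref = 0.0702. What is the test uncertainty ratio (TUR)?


TUR = u_lab / u_ref
= 0.074 / 0.0702
= 1.0541

1.0541


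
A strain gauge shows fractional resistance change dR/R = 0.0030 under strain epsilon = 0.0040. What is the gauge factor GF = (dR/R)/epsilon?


GF = (dR/R) / epsilon
= 0.0030 / 0.0040
= 0.7500

0.7500


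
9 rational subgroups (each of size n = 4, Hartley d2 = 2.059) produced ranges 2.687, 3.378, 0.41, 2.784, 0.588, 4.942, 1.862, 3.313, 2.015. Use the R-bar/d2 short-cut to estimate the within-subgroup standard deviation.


R_bar = (2.687 + 3.378 + 0.41 + 2.784 + 0.588 + 4.942 + 1.862 + 3.313 + 2.015) / 9
R_bar = 21.979 / 9 = 2.4421111
sigma_hat = R_bar / d2 = 2.4421111 / 2.059 = 1.1861

1.1861


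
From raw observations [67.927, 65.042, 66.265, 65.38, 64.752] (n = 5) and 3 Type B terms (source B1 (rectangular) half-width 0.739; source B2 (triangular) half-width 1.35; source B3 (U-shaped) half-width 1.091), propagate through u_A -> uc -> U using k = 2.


mean = (67.927 + 65.042 + 66.265 + 65.38 + 64.752) / 5 = 65.8732
s = sqrt(sum((x - mean)^2)/(n-1)) = 1.2809011
u_A = s / sqrt(n) = 1.2809011 / sqrt(5) = 0.57283639
u_B1 = 0.739 / sqrt(3) = 0.42666185
u_B2 = 1.35 / sqrt(6) = 0.55113519
u_B3 = 1.091 / sqrt(2) = 0.7714535
uc = sqrt(0.57283639^2 + 0.42666185^2 + 0.55113519^2 + 0.7714535^2) = 1.1870435
U = k * uc = 2 * 1.1870435
U = 2.3741

2.3741


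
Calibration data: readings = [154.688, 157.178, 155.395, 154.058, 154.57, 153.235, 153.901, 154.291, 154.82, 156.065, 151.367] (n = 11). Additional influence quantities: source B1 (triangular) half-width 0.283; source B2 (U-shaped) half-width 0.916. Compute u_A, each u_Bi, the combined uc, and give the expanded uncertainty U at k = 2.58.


mean = (154.688 + 157.178 + 155.395 + 154.058 + 154.57 + 153.235 + 153.901 + 154.291 + 154.82 + 156.065 + 151.367) / 11 = 154.5061818
s = sqrt(sum((x - mean)^2)/(n-1)) = 1.502595
u_A = s / sqrt(n) = 1.502595 / sqrt(11) = 0.45304944
u_B1 = 0.283 / sqrt(6) = 0.11553427
u_B2 = 0.916 / sqrt(2) = 0.64770981
uc = sqrt(0.45304944^2 + 0.11553427^2 + 0.64770981^2) = 0.79883037
U = k * uc = 2.58 * 0.79883037
U = 2.0610

2.0610


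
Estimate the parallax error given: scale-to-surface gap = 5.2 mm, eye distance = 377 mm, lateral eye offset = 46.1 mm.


error = h * offset / d
= 5.2 * 46.1 / 377
= 0.6359

0.6359


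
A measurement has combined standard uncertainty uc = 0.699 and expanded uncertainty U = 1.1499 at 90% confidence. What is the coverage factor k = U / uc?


k = U / uc
k = 1.1499 / 0.699
k = 1.645

1.645


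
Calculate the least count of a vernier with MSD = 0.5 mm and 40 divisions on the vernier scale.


LC = MSD / n_div
= 0.5 / 40
= 0.0125

0.0125


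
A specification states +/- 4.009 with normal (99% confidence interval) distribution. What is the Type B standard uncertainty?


u_B = half_width / 2.576
u_B = 4.009 / 2.576
u_B = 1.5563

1.5563


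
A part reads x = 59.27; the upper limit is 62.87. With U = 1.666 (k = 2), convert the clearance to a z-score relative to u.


u = U / k = 1.666 / 2 = 0.833
margin = |USL - x| = |62.87 - 59.27| = 3.6
z = margin / u = 3.6 / 0.833
z = 4.3217

4.3217


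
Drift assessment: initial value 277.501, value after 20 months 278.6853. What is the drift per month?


rate = (v2 - v1) / months
= (278.6853 - 277.501) / 20
= 1.1843 / 20
= 0.0592

0.0592


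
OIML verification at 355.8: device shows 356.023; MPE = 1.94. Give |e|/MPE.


e = indication - reference = 356.023 - 355.8 = 0.2230
|e| = 0.2230
ratio = |e| / MPE = 0.2230 / 1.94
ratio = 0.1149

0.1149


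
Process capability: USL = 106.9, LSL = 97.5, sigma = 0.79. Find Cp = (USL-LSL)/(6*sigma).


Cp = (USL - LSL) / (6 * sigma)
= (106.9 - 97.5) / (6 * 0.79)
= 9.4000 / 4.7400
= 1.9831

1.9831


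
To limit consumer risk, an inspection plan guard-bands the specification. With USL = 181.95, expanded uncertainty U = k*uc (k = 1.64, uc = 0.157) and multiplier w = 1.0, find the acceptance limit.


U = k * uc = 1.64 * 0.157 = 0.25748
guard band g = w * U = 1.0 * 0.25748 = 0.25748
AL = USL - g = 181.95 - 0.25748
AL = 181.6925

181.6925


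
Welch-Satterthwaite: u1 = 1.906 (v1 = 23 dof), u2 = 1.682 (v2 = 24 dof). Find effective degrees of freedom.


uc = sqrt(u1^2 + u2^2) = sqrt(1.906^2 + 1.682^2) = 2.5420386
v_eff = uc^4 / (u1^4/v1 + u2^4/v2)
= 2.5420386^4 / (1.906^4/23 + 1.682^4/24)
= 41.75693 / 0.90730184
v_eff = 46.0232

46.0232


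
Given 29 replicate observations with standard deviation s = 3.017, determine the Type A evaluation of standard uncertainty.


u_A = s / sqrt(n)
u_A = 3.017 / sqrt(29)
u_A = 3.017 / 5.3851648
u_A = 0.5602

0.5602


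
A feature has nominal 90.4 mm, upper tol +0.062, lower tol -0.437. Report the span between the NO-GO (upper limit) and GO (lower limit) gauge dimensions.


GO = nominal - lower_tol (smallest hole = maximum material condition)
GO = 90.4 - 0.437 = 89.963
NO-GO = nominal + upper_tol (largest hole = least material condition)
NO-GO = 90.4 + 0.062 = 90.462
spread = NO-GO - GO = 90.462 - 89.963 = 0.4990

0.4990


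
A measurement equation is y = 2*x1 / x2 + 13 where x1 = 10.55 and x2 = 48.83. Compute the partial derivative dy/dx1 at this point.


y = 2*x1 / x2 + 13
dy/dx1 = 2/x2
Evaluate at x2 = 48.83: c1 = 2 / 48.83
c1 = 0.0410

0.0410


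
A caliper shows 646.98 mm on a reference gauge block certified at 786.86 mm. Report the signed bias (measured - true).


Systematic error = measured - true
= 646.98 - 786.86
= -139.8800

-139.8800


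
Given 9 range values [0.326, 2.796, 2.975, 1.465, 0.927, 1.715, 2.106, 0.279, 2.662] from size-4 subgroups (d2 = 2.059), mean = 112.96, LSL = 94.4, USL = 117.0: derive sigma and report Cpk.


R_bar = (0.326 + 2.796 + 2.975 + 1.465 + 0.927 + 1.715 + 2.106 + 0.279 + 2.662) / 9 = 1.6945556
sigma = R_bar / d2 = 1.6945556 / 2.059 = 0.82299932
Cp = (USL - LSL)/(6*sigma) = (117.0 - 94.4)/(6*0.82299932) = 4.5768
Cpu = (117.0 - 112.96)/(3*0.82299932) = 1.6363
Cpl = (112.96 - 94.4)/(3*0.82299932) = 7.5172
Cpk = min(Cpu, Cpl) = 1.6363

1.6363


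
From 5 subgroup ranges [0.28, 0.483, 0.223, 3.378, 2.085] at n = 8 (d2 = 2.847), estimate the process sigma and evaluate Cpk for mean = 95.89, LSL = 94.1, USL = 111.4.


R_bar = (0.28 + 0.483 + 0.223 + 3.378 + 2.085) / 5 = 1.2898
sigma = R_bar / d2 = 1.2898 / 2.847 = 0.45303829
Cp = (USL - LSL)/(6*sigma) = (111.4 - 94.1)/(6*0.45303829) = 6.3644
Cpu = (111.4 - 95.89)/(3*0.45303829) = 11.4118
Cpl = (95.89 - 94.1)/(3*0.45303829) = 1.3170
Cpk = min(Cpu, Cpl) = 1.3170

1.3170


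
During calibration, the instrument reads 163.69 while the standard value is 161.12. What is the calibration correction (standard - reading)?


Correction = standard - reading
= 161.12 - 163.69
= -2.5700

-2.5700


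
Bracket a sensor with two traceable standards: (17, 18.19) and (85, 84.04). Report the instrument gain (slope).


slope = (y2 - y1) / (x2 - x1)
= (84.04 - 18.19) / (85 - 17)
= 65.8500 / 68
= 0.9684

0.9684


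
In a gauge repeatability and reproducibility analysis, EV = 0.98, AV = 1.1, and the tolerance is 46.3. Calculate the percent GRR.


GRR = sqrt(EV^2 + AV^2) = sqrt(0.98^2 + 1.1^2) = 1.4732277
%GRR = GRR / tol * 100 = 1.4732277 / 46.3 * 100
%GRR = 3.1819

3.1819


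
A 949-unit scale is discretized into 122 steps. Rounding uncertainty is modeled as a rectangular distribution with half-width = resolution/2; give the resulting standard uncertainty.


resolution = range / divisions
resolution = 949 / 122 = 7.7786885
u_res = resolution / (2*sqrt(3))
u_res = 7.7786885 / 3.4641016
u_res = 2.2455

2.2455


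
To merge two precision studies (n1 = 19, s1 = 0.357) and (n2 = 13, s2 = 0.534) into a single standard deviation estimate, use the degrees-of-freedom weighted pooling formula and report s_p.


s_p = sqrt(((n1-1)*s1^2 + (n2-1)*s2^2) / (n1+n2-2))
numerator = (19-1)*0.357^2 + (13-1)*0.534^2 = 2.294082 + 3.421872 = 5.715954
denominator = 19 + 13 - 2 = 30
s_p^2 = 5.715954 / 30 = 0.1905318
s_p = sqrt(0.1905318) = 0.4365

0.4365


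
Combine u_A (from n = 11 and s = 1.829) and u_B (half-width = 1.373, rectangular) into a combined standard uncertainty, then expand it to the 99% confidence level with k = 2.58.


u_A = s / sqrt(n) = 1.829 / sqrt(11) = 0.55146425
u_B = half_width / sqrt(3) = 1.373 / sqrt(3) = 0.79270192
uc = sqrt(u_A^2 + u_B^2) = sqrt(0.55146425^2 + 0.79270192^2) = 0.96565478
U = k * uc = 2.58 * 0.96565478
U = 2.4914

2.4914


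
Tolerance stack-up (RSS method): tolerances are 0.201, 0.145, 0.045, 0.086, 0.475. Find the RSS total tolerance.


RSS = sqrt(0.201^2 + 0.145^2 + 0.045^2 + 0.086^2 + 0.475^2)
= sqrt(0.296472)
= 0.5445

0.5445


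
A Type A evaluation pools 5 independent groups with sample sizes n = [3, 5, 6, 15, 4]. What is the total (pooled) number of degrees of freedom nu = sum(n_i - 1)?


nu = sum_i (n_i - 1)
nu = ((3 - 1) + (5 - 1) + (6 - 1) + (15 - 1) + (4 - 1))
nu = 2 + 4 + 5 + 14 + 3
nu = 28

28


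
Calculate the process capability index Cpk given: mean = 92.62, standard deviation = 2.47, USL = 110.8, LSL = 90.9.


Cpu = (USL - mean) / (3*sigma) = (110.8 - 92.62) / (3*2.47) = 2.4534
Cpl = (mean - LSL) / (3*sigma) = (92.62 - 90.9) / (3*2.47) = 0.2321
Cpk = min(Cpu, Cpl) = 0.2321

0.2321


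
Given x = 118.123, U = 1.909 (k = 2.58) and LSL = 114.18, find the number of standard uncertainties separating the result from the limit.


u = U / k = 1.909 / 2.58 = 0.73992248
margin = |LSL - x| = |114.18 - 118.123| = 3.943
z = margin / u = 3.943 / 0.73992248
z = 5.3289

5.3289


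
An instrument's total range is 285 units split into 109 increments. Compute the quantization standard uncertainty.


resolution = range / divisions
resolution = 285 / 109 = 2.6146789
u_res = resolution / (2*sqrt(3))
u_res = 2.6146789 / 3.4641016
u_res = 0.7548

0.7548


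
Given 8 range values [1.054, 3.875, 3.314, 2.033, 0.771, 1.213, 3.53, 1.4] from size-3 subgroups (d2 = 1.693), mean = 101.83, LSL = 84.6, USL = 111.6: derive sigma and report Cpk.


R_bar = (1.054 + 3.875 + 3.314 + 2.033 + 0.771 + 1.213 + 3.53 + 1.4) / 8 = 2.14875
sigma = R_bar / d2 = 2.14875 / 1.693 = 1.2691967
Cp = (USL - LSL)/(6*sigma) = (111.6 - 84.6)/(6*1.2691967) = 3.5455
Cpu = (111.6 - 101.83)/(3*1.2691967) = 2.5659
Cpl = (101.83 - 84.6)/(3*1.2691967) = 4.5252
Cpk = min(Cpu, Cpl) = 2.5659

2.5659


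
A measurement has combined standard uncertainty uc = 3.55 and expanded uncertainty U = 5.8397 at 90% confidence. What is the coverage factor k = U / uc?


k = U / uc
k = 5.8397 / 3.55
k = 1.645

1.645


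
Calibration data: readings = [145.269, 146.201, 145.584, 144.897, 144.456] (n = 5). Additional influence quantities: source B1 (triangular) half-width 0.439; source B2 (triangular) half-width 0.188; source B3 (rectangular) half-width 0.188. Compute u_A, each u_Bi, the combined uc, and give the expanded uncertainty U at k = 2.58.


mean = (145.269 + 146.201 + 145.584 + 144.897 + 144.456) / 5 = 145.2814
s = sqrt(sum((x - mean)^2)/(n-1)) = 0.66453615
u_A = s / sqrt(n) = 0.66453615 / sqrt(5) = 0.2971896
u_B1 = 0.439 / sqrt(6) = 0.179221
u_B2 = 0.188 / sqrt(6) = 0.076750679
u_B3 = 0.188 / sqrt(3) = 0.10854185
uc = sqrt(0.2971896^2 + 0.179221^2 + 0.076750679^2 + 0.10854185^2) = 0.37163668
U = k * uc = 2.58 * 0.37163668
U = 0.9588

0.9588


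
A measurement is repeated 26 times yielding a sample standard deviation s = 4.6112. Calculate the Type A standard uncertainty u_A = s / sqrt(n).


u_A = s / sqrt(n)
u_A = 4.6112 / sqrt(26)
u_A = 4.6112 / 5.0990195
u_A = 0.9043

0.9043


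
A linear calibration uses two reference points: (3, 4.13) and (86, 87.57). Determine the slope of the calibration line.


slope = (y2 - y1) / (x2 - x1)
= (87.57 - 4.13) / (86 - 3)
= 83.4400 / 83
= 1.0053

1.0053


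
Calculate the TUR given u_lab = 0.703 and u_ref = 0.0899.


TUR = u_lab / u_ref
= 0.703 / 0.0899
= 7.8198

7.8198


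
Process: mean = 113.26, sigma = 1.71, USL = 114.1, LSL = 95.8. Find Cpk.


Cpu = (USL - mean) / (3*sigma) = (114.1 - 113.26) / (3*1.71) = 0.1637
Cpl = (mean - LSL) / (3*sigma) = (113.26 - 95.8) / (3*1.71) = 3.4035
Cpk = min(Cpu, Cpl) = 0.1637

0.1637


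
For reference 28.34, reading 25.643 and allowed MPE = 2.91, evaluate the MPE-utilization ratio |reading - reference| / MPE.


e = indication - reference = 25.643 - 28.34 = -2.6970
|e| = 2.6970
ratio = |e| / MPE = 2.6970 / 2.91
ratio = 0.9268

0.9268


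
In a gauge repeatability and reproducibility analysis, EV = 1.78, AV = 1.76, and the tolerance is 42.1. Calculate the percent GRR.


GRR = sqrt(EV^2 + AV^2) = sqrt(1.78^2 + 1.76^2) = 2.503198
%GRR = GRR / tol * 100 = 2.503198 / 42.1 * 100
%GRR = 5.9458

5.9458


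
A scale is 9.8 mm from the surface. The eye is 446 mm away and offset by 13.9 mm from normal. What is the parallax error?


error = h * offset / d
= 9.8 * 13.9 / 446
= 0.3054

0.3054
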